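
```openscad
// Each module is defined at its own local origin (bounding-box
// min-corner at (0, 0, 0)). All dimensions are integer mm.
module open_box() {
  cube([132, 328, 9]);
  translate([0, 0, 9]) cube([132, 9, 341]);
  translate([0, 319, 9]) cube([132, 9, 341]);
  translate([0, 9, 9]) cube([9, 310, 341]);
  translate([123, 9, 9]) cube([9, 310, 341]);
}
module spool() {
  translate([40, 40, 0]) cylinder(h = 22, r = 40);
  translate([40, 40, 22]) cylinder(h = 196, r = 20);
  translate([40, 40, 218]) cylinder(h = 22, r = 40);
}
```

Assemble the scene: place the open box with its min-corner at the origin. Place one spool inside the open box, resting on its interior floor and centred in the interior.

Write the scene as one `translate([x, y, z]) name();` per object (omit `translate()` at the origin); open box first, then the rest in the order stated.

open_box();
translate([26, 124, 9]) spool();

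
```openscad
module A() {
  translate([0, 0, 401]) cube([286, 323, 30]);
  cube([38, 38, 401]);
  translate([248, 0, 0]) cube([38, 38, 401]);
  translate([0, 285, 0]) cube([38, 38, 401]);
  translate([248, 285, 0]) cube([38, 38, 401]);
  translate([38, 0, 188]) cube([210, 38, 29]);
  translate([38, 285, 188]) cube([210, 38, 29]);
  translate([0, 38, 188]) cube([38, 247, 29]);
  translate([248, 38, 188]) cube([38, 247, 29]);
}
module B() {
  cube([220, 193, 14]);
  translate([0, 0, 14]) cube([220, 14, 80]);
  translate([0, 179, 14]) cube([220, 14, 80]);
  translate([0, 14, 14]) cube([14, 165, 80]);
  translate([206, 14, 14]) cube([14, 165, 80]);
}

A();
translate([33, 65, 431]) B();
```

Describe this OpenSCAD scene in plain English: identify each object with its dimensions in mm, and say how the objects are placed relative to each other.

A is a four-legged stool. The seat is 286×323 mm, 30 mm thick, top at z = 431 mm. It stands on four square legs, each 38×38 mm in cross-section, from z = 0 to the seat underside, each flush with a corner of the seat. Four stretchers, 38 mm wide and 29 mm tall, connect adjacent legs with their undersides at z = 188 mm, each running between the inner faces of the legs it joins and aligned with the legs' outer faces on the other axis.

B is an open storage box with external size 220×193×94 mm and wall thickness 14 mm (the base is also 14 mm thick). The base covers the whole footprint; the four walls stand on the base, with the y-facing walls full-width and the x-facing walls fitting between their inner faces.

The open box is on top of the stool, centred.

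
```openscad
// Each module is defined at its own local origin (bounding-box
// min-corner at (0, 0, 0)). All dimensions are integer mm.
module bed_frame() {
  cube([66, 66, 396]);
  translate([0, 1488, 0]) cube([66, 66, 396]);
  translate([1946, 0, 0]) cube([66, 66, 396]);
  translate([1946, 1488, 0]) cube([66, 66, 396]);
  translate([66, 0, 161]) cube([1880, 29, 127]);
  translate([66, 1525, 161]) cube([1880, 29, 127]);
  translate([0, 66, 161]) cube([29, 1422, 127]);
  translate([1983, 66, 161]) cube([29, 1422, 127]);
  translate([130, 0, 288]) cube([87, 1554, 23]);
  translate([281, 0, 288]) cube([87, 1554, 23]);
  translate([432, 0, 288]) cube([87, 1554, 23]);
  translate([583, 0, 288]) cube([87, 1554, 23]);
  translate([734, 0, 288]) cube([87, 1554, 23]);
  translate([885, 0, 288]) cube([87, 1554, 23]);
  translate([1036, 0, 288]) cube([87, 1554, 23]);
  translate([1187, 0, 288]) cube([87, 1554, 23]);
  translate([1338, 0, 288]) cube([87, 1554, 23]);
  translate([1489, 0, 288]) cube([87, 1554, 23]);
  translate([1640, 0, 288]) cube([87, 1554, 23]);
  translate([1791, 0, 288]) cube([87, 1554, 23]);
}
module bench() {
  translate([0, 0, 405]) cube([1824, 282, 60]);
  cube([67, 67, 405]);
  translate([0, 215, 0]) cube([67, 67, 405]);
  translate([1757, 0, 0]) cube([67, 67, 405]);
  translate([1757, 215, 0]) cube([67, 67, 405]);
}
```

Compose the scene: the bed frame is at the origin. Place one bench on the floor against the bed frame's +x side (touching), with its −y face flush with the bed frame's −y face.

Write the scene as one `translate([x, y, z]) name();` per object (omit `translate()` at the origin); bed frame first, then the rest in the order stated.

bed_frame();
translate([2012, 0, 0]) bench();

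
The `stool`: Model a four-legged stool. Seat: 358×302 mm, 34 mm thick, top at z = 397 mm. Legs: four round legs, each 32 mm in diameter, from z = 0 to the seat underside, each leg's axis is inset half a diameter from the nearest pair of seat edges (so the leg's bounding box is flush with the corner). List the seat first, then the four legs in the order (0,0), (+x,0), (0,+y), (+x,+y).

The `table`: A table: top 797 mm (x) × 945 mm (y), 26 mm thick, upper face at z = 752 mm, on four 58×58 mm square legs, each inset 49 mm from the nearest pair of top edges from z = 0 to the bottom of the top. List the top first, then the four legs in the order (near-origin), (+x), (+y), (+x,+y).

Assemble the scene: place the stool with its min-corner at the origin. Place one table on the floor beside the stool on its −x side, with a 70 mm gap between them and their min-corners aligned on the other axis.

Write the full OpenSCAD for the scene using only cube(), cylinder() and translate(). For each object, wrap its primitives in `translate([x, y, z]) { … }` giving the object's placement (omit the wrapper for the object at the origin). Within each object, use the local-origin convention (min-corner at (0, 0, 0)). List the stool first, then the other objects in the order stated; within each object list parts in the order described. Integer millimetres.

translate([0, 0, 363]) cube([358, 302, 34]);
translate([16, 16, 0]) cylinder(h = 363, r = 16);
translate([342, 16, 0]) cylinder(h = 363, r = 16);
translate([16, 286, 0]) cylinder(h = 363, r = 16);
translate([342, 286, 0]) cylinder(h = 363, r = 16);
translate([-867, 0, 0]) {
  translate([0, 0, 726]) cube([797, 945, 26]);
  translate([49, 49, 0]) cube([58, 58, 726]);
  translate([690, 49, 0]) cube([58, 58, 726]);
  translate([49, 838, 0]) cube([58, 58, 726]);
  translate([690, 838, 0]) cube([58, 58, 726]);
}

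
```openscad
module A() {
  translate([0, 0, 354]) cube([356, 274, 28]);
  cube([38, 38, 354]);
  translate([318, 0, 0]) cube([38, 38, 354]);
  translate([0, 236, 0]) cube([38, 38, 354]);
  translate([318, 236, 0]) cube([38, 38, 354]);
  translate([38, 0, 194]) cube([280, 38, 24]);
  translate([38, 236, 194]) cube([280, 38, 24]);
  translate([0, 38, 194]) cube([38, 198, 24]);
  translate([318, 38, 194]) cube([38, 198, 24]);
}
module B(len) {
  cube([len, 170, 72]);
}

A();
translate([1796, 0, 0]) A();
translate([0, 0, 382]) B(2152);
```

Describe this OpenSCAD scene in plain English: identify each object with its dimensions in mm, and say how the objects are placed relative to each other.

A is a four-legged stool. The seat is 356×274 mm, 28 mm thick, top at z = 382 mm. It stands on four square legs, each 38×38 mm in cross-section, from z = 0 to the seat underside, each flush with a corner of the seat. Four stretchers, 38 mm wide and 24 mm tall, connect adjacent legs with their undersides at z = 194 mm, each running between the inner faces of the legs it joins and aligned with the legs' outer faces on the other axis.

B is a rectangular beam 2152 mm long (x), 170 mm deep (y), 72 mm thick (z).

The beam spans the tops of two stools placed 1440 mm apart, resting at z = 382 mm.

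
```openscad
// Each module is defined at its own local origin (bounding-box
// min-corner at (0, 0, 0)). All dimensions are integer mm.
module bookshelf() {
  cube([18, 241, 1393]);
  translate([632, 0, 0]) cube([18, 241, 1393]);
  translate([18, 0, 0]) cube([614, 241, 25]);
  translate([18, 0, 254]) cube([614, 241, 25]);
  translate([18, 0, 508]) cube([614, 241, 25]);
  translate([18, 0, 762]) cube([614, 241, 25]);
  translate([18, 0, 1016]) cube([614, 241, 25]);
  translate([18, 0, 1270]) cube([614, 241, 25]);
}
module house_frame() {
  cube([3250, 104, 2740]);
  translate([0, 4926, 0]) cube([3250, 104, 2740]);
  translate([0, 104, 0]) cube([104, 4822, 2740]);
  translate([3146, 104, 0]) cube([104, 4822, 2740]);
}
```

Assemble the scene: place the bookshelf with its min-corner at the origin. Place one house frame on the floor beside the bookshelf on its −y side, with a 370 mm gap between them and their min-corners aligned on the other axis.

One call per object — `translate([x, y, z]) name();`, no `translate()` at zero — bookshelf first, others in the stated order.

bookshelf();
translate([0, -5400, 0]) house_frame();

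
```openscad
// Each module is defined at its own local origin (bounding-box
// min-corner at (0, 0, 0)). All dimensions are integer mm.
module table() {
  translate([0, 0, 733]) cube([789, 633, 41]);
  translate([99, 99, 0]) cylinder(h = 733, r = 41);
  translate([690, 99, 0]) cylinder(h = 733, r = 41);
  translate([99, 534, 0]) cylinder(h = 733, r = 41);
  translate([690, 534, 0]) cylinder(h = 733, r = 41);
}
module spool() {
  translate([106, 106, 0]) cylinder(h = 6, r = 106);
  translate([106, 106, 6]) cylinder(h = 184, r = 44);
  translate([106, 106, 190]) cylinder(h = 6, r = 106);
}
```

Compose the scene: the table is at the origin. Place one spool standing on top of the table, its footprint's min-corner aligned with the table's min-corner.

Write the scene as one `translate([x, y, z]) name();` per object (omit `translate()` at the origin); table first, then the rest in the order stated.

table();
translate([0, 0, 774]) spool();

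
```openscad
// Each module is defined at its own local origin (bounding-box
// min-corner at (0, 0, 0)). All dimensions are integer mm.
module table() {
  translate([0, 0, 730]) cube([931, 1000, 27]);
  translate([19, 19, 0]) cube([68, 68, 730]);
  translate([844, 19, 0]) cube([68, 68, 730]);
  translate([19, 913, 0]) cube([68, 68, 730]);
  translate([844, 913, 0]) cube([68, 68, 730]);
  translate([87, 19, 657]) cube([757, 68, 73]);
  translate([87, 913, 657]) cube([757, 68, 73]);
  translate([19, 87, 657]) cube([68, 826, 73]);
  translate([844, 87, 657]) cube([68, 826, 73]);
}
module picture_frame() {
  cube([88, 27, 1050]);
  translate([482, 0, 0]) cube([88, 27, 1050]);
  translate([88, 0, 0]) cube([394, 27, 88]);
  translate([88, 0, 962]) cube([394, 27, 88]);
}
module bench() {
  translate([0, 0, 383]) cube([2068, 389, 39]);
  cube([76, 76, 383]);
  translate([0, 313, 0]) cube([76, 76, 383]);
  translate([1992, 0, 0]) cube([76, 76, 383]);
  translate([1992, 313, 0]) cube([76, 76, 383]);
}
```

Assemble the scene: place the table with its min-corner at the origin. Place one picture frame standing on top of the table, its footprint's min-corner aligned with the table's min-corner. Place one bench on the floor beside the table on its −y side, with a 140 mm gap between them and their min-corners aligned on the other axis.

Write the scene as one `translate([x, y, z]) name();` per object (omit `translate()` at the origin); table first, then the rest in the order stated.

table();
translate([0, 0, 757]) picture_frame();
translate([0, -529, 0]) bench();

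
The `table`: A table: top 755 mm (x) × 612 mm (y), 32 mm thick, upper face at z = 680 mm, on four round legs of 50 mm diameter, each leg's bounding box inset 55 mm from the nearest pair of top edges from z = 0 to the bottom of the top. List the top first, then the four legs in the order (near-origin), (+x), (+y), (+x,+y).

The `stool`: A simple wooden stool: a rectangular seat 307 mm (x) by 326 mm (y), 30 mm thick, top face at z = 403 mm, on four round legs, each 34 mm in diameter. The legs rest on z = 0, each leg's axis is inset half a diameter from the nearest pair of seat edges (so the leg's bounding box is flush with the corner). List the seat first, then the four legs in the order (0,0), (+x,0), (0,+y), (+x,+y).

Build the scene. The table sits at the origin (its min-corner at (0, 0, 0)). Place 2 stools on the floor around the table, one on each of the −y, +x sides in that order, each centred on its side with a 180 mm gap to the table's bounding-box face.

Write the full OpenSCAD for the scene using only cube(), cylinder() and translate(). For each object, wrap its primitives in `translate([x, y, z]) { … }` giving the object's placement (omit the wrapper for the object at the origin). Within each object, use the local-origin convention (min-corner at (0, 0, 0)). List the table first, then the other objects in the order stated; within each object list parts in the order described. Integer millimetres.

translate([0, 0, 648]) cube([755, 612, 32]);
translate([80, 80, 0]) cylinder(h = 648, r = 25);
translate([675, 80, 0]) cylinder(h = 648, r = 25);
translate([80, 532, 0]) cylinder(h = 648, r = 25);
translate([675, 532, 0]) cylinder(h = 648, r = 25);
translate([224, -506, 0]) {
  translate([0, 0, 373]) cube([307, 326, 30]);
  translate([17, 17, 0]) cylinder(h = 373, r = 17);
  translate([290, 17, 0]) cylinder(h = 373, r = 17);
  translate([17, 309, 0]) cylinder(h = 373, r = 17);
  translate([290, 309, 0]) cylinder(h = 373, r = 17);
}
translate([935, 143, 0]) {
  translate([0, 0, 373]) cube([307, 326, 30]);
  translate([17, 17, 0]) cylinder(h = 373, r = 17);
  translate([290, 17, 0]) cylinder(h = 373, r = 17);
  translate([17, 309, 0]) cylinder(h = 373, r = 17);
  translate([290, 309, 0]) cylinder(h = 373, r = 17);
}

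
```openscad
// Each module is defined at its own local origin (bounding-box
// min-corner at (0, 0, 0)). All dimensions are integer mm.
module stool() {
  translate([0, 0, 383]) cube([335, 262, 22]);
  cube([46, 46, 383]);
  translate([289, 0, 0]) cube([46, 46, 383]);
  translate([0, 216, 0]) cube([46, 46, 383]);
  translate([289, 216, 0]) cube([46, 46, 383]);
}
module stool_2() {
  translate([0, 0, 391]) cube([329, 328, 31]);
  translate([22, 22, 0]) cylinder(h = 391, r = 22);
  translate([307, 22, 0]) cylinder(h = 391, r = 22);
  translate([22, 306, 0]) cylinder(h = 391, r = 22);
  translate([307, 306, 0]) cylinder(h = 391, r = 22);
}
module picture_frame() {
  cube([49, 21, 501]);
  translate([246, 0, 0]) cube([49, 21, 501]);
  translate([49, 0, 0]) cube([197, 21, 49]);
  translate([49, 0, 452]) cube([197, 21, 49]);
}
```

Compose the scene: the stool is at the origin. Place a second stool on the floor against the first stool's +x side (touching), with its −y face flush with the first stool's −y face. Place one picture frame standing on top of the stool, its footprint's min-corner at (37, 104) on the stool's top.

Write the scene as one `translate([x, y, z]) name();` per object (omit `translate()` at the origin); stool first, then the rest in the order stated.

stool();
translate([335, 0, 0]) stool_2();
translate([37, 104, 405]) picture_frame();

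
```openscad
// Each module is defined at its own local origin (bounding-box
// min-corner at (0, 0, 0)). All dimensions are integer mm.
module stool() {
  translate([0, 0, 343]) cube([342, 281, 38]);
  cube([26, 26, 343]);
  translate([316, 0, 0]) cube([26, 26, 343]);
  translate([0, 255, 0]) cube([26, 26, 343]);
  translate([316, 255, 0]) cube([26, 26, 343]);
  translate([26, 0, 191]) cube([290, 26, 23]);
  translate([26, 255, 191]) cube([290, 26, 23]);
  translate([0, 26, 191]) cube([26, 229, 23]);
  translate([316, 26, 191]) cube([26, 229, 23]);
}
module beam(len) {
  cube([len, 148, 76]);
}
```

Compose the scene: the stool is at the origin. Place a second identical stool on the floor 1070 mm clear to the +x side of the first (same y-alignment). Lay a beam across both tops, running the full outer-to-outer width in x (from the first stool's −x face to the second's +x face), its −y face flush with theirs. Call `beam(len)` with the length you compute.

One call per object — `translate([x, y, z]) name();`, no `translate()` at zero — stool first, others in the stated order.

stool();
translate([1412, 0, 0]) stool();
translate([0, 0, 381]) beam(1754);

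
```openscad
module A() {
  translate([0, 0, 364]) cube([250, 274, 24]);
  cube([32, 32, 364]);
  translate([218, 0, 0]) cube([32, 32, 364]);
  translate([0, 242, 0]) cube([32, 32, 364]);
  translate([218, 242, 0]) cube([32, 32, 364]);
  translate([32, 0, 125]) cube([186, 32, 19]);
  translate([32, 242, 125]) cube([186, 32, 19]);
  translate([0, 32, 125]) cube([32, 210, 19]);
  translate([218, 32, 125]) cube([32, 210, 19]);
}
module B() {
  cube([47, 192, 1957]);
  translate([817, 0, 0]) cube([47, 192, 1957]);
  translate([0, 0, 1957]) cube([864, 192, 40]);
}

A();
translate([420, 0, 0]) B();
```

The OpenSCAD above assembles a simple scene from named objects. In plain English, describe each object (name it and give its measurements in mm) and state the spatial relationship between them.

A is a four-legged stool. The seat is 250×274 mm, 24 mm thick, top at z = 388 mm. It stands on four square legs, each 32×32 mm in cross-section, from z = 0 to the seat underside, each flush with a corner of the seat. Four stretchers, 32 mm wide and 19 mm tall, connect adjacent legs with their undersides at z = 125 mm, each running between the inner faces of the legs it joins and aligned with the legs' outer faces on the other axis.

B is a door frame. The clear opening is 770 mm wide and 1957 mm high. Two 47 mm wide jambs, 192 mm deep, stand either side of the opening from the floor to the top of the opening. A 40 mm thick head sits across the top of both jambs, spanning the full outside width of the frame.

The door frame is on the floor beside the stool on its +x side.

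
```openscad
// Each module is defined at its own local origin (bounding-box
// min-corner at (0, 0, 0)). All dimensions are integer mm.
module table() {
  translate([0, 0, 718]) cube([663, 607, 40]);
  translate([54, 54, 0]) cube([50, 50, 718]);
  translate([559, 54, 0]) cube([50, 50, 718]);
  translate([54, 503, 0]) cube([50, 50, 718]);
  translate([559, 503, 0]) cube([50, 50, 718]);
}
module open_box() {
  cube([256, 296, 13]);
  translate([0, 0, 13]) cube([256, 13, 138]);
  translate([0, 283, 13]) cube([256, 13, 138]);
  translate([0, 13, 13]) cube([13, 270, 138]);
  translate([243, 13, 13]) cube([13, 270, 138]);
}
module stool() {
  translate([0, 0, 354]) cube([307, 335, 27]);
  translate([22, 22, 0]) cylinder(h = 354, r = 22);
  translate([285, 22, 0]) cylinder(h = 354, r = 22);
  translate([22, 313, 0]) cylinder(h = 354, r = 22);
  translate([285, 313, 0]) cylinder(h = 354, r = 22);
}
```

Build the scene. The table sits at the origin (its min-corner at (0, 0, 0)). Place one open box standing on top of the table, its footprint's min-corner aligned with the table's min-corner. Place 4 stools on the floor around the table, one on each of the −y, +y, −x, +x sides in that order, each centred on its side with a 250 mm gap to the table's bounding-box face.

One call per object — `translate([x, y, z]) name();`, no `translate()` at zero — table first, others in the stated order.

table();
translate([0, 0, 758]) open_box();
translate([178, -585, 0]) stool();
translate([178, 857, 0]) stool();
translate([-557, 136, 0]) stool();
translate([913, 136, 0]) stool();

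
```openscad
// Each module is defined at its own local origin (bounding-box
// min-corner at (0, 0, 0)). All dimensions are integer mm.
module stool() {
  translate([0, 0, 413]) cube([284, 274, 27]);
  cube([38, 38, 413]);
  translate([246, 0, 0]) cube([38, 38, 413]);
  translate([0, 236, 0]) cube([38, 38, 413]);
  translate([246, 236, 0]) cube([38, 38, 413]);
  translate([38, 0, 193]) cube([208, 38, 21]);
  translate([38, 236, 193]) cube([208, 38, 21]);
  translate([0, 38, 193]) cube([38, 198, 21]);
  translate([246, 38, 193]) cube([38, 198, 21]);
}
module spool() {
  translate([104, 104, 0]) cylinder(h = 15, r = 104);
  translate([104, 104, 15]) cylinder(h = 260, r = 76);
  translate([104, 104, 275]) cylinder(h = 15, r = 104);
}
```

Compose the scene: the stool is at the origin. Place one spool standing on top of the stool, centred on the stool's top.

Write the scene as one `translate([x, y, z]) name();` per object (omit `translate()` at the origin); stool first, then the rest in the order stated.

stool();
translate([38, 33, 440]) spool();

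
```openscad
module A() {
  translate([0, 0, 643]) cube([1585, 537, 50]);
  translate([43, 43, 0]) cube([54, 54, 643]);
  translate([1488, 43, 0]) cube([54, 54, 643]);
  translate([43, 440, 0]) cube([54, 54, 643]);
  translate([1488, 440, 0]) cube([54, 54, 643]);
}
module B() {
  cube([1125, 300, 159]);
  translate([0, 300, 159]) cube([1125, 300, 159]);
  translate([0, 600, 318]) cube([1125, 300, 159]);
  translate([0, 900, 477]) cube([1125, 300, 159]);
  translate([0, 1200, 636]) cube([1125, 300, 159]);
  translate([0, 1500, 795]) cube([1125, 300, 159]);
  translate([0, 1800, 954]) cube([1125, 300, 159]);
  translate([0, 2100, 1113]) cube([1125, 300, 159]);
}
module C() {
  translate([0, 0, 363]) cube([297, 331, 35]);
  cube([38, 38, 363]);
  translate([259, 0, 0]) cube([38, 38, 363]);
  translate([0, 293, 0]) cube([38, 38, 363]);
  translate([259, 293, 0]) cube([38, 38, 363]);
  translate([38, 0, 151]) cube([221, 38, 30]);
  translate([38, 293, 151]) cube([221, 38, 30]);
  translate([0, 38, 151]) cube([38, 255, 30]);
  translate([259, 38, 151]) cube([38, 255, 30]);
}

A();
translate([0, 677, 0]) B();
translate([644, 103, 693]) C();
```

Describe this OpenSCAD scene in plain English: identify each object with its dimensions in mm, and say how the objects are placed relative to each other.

A is a rectangular dining table. The top is 1585×537×50 mm with its upper surface at z = 693 mm. It stands on four 54×54 mm square legs, each inset 43 mm from the nearest pair of top edges, running from the floor to the underside of the top.

B is a run of 8 identical solid stair steps. Each tread is 1125×300 mm and each step block is 159 mm high. Step 1 rests on the floor; step k is offset from step 1 by (k−1)×300 mm in y and (k−1)×159 mm in z.

C is a simple wooden stool: a rectangular seat 297 mm (x) by 331 mm (y), 35 mm thick, top face at z = 398 mm, on four square legs, each 38×38 mm in cross-section. The legs rest on z = 0, each flush with a corner of the seat. Four stretchers, 38 mm wide and 30 mm tall, connect adjacent legs with their undersides at z = 151 mm, each running between the inner faces of the legs it joins and aligned with the legs' outer faces on the other axis.

The staircase is on the floor beside the table on its +y side. The stool is on top of the table, centred.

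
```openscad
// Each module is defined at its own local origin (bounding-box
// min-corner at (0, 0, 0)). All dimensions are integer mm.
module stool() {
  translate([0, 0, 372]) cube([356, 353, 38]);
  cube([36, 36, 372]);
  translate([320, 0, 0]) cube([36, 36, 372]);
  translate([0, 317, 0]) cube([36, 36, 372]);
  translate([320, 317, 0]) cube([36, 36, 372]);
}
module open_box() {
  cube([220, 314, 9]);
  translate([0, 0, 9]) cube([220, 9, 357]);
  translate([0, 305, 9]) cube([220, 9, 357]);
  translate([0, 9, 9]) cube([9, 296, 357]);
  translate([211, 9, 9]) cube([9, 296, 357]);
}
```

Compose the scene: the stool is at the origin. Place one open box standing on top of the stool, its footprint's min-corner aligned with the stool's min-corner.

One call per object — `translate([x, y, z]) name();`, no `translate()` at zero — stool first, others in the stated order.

stool();
translate([0, 0, 410]) open_box();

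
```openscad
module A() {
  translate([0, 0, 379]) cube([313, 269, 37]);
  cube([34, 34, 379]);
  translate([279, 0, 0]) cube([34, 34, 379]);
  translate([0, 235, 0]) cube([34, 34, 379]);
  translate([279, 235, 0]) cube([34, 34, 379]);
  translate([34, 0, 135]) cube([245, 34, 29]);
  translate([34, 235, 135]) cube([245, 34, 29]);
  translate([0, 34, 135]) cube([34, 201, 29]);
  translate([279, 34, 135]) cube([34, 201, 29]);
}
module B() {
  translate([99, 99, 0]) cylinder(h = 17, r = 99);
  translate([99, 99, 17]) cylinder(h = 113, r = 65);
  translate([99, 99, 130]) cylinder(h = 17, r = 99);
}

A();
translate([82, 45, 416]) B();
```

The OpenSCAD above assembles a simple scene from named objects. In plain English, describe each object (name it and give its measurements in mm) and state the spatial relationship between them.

A is a simple wooden stool: a rectangular seat 313 mm (x) by 269 mm (y), 37 mm thick, top face at z = 416 mm, on four square legs, each 34×34 mm in cross-section. The legs rest on z = 0, each flush with a corner of the seat. Four stretchers, 34 mm wide and 29 mm tall, connect adjacent legs with their undersides at z = 135 mm, each running between the inner faces of the legs it joins and aligned with the legs' outer faces on the other axis.

B is a spool: two coaxial disc flanges of radius 99 mm and thickness 17 mm, joined by a core cylinder of radius 65 mm and height 113 mm. The lower flange rests on z = 0 and the three cylinders share a vertical axis.

The spool is on top of the stool.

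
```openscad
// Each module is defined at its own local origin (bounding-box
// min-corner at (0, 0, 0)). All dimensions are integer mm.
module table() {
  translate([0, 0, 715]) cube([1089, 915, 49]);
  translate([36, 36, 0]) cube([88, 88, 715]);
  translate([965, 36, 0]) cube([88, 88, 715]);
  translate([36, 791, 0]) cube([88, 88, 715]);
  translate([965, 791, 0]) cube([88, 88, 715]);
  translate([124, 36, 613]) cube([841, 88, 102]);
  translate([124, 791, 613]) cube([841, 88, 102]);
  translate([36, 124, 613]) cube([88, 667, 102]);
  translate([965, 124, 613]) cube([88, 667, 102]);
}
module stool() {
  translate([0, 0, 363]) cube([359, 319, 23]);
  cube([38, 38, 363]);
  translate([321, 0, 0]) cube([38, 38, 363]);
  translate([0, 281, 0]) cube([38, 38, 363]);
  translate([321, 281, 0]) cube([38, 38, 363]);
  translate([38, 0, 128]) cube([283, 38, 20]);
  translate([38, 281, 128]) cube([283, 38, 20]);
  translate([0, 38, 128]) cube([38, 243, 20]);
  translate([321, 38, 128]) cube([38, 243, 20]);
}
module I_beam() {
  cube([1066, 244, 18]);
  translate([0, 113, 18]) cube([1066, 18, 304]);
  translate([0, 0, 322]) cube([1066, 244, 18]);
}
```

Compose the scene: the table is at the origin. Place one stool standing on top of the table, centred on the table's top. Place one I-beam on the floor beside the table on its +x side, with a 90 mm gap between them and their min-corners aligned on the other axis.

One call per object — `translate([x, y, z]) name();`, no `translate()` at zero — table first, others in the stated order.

table();
translate([365, 298, 764]) stool();
translate([1179, 0, 0]) I_beam();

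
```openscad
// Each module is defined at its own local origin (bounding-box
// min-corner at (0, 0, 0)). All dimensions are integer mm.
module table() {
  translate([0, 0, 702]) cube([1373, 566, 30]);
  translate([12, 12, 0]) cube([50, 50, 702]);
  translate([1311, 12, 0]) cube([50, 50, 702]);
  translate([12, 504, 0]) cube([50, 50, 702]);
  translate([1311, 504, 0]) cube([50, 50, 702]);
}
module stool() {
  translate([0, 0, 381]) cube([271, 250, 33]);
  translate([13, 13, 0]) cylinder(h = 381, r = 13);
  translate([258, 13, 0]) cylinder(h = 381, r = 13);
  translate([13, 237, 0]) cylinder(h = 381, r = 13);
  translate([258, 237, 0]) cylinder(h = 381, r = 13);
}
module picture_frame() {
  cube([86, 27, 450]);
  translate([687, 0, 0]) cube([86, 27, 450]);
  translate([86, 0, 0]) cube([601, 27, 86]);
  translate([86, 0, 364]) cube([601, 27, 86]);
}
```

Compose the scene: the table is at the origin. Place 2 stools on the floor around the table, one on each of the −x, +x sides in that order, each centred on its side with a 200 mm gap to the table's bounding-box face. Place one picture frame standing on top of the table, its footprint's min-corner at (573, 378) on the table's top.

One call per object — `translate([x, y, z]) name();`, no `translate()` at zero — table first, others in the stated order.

table();
translate([-471, 158, 0]) stool();
translate([1573, 158, 0]) stool();
translate([573, 378, 732]) picture_frame();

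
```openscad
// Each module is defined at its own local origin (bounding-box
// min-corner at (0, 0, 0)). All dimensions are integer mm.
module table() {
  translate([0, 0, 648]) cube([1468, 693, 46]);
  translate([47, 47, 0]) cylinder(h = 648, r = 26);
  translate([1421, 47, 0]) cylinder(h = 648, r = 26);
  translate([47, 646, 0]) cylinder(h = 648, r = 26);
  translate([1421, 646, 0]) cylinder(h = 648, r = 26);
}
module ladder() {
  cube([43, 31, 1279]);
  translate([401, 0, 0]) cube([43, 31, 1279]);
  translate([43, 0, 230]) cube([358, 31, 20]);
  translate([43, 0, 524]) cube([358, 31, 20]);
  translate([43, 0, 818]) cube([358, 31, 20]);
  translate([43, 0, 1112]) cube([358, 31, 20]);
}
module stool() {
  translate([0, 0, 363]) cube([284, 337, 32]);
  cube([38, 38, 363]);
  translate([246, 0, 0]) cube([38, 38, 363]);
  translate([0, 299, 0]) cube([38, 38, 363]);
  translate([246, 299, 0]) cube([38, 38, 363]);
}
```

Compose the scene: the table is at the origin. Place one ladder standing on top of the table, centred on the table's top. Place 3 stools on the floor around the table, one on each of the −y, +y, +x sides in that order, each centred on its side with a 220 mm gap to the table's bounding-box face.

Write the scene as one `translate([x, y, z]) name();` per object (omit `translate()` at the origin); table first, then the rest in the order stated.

table();
translate([512, 331, 694]) ladder();
translate([592, -557, 0]) stool();
translate([592, 913, 0]) stool();
translate([1688, 178, 0]) stool();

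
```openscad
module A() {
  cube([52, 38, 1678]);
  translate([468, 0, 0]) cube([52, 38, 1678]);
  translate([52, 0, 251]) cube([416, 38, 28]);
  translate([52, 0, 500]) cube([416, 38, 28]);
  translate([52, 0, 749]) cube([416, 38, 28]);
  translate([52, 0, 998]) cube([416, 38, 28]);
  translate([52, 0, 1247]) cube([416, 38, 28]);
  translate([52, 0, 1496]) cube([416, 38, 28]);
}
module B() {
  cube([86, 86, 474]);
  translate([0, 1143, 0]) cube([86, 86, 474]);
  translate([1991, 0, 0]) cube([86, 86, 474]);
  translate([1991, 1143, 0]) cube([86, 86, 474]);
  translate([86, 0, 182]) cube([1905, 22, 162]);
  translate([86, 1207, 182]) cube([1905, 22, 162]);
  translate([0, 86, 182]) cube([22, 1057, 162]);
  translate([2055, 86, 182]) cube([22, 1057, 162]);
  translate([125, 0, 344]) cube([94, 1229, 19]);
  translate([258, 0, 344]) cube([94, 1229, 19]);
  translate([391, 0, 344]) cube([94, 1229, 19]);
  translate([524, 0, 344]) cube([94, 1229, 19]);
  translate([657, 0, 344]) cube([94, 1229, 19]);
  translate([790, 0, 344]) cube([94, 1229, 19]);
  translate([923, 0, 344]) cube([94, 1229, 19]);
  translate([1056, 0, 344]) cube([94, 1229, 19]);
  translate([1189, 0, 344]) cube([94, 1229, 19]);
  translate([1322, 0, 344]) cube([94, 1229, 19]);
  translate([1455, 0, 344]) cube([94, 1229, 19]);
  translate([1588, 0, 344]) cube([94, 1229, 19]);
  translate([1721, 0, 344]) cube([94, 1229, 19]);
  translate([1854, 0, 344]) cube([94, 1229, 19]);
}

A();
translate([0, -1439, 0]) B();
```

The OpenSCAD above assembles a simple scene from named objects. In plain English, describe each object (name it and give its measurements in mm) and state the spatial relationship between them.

A is a straight ladder. Two 52×38 mm vertical rails, 1678 mm tall, stand 520 mm apart (outside-to-outside) with their front faces coplanar on the −y side. 6 rungs, each 38 mm deep and 28 mm tall, span between the inner faces of the rails, front faces flush with the rails. The lowest rung's underside is at z = 251 mm and rungs are spaced 249 mm apart (underside to underside).

B is a bed frame 2077 mm long (x) by 1229 mm wide (y). Four 86×86 mm corner posts, 474 mm tall, at the corners of the footprint. Four rails of 22 mm thickness and 162 mm height run between adjacent posts with their undersides at z = 182 mm, their outer faces flush with the outside of the frame (the two x-running rails run between the posts' inner faces; the two y-running rails run between the posts' inner faces). 14 slats, each 94 mm wide (x) and 19 mm thick, lie across the top of the two x-running rails, running the full 1229 mm width of the frame in y; the slats are evenly spaced along x between the inner faces of the end posts with equal gaps (rounded down to the nearest mm) at the −x end and between each pair — any rounding remainder accumulates at the +x end.

The bed frame is on the floor beside the ladder on its −y side.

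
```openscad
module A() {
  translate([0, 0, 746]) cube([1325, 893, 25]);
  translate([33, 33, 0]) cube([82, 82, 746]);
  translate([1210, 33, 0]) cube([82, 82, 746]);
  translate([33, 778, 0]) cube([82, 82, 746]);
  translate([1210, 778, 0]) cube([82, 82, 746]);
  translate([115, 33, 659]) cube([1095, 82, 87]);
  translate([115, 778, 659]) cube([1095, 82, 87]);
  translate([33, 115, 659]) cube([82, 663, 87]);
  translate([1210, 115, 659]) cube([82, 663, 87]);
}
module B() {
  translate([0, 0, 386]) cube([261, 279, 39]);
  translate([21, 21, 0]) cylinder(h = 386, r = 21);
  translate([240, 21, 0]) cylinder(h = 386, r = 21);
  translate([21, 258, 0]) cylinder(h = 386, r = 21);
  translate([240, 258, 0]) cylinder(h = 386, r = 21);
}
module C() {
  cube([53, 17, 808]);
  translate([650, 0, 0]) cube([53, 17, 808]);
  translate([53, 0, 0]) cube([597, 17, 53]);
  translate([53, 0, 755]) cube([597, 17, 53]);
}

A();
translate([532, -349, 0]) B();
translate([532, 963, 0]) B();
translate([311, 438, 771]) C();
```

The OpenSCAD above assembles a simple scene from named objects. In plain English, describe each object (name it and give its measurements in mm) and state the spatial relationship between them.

A is a rectangular dining table. The top is 1325×893×25 mm with its upper surface at z = 771 mm. It stands on four 82×82 mm square legs, each inset 33 mm from the nearest pair of top edges, running from the floor to the underside of the top. Four apron rails, 82 mm thick and 87 mm tall, run between adjacent legs with their top edges flush with the underside of the top and their outer faces flush with the legs' outer faces.

B is a four-legged stool. The seat is 261×279 mm, 39 mm thick, top at z = 425 mm. It stands on four round legs, each 42 mm in diameter, from z = 0 to the seat underside, each leg's axis is inset half a diameter from the nearest pair of seat edges (so the leg's bounding box is flush with the corner).

C is a picture frame with a 597×702 mm rectangular opening (x by z) and a uniform 53 mm border on every side. Frame depth is 17 mm along y. It is built from two vertical stiles running the full outside height and two horizontal rails spanning the gap between the stiles.

Two stools sit around the table at the −y, +y sides. The picture frame is on top of the table, centred.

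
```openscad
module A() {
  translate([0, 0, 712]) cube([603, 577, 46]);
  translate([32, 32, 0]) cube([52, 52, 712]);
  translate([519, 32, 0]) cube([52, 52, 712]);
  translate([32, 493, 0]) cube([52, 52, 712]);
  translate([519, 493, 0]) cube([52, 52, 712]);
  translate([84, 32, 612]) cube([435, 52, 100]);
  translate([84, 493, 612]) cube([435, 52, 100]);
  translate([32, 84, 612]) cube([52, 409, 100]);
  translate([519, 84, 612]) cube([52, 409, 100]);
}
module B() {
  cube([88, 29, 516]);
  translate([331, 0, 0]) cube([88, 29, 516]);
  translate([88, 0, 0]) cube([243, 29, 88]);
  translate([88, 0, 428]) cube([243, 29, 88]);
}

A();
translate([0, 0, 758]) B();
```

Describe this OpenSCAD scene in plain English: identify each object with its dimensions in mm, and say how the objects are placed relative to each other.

A is a rectangular dining table. The top is 603×577×46 mm with its upper surface at z = 758 mm. It stands on four 52×52 mm square legs, each inset 32 mm from the nearest pair of top edges, running from the floor to the underside of the top. Four apron rails, 52 mm thick and 100 mm tall, run between adjacent legs with their top edges flush with the underside of the top and their outer faces flush with the legs' outer faces.

B is a rectangular picture frame lying in the x–z plane (depth along y). The opening is 243 mm wide (x) by 340 mm tall (z), surrounded by a border 88 mm wide on all four sides. The frame is 29 mm deep and is made of two full-height vertical stiles with two horizontal rails fitted between them.

The picture frame is on top of the table.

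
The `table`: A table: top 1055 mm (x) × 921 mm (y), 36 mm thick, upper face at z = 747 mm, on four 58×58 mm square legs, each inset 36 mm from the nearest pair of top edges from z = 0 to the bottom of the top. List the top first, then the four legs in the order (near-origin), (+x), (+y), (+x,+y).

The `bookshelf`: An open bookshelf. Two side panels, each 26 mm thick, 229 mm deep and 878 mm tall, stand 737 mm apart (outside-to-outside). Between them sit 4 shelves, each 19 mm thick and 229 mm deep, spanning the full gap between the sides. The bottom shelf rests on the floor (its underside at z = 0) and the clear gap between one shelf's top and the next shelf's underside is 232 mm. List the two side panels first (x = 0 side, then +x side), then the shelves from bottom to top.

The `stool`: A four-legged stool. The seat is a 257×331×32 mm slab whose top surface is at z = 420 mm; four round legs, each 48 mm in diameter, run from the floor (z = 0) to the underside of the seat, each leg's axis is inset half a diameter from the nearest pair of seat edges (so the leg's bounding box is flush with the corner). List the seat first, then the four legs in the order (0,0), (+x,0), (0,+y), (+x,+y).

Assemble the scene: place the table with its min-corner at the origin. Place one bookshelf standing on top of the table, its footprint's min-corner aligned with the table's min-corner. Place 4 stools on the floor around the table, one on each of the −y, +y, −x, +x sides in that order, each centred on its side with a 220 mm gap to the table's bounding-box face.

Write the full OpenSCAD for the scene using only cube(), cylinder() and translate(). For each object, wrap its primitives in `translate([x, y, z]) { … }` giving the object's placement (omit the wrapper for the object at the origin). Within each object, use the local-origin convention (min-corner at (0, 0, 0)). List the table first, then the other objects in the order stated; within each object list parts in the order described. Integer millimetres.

translate([0, 0, 711]) cube([1055, 921, 36]);
translate([36, 36, 0]) cube([58, 58, 711]);
translate([961, 36, 0]) cube([58, 58, 711]);
translate([36, 827, 0]) cube([58, 58, 711]);
translate([961, 827, 0]) cube([58, 58, 711]);
translate([0, 0, 747]) {
  cube([26, 229, 878]);
  translate([711, 0, 0]) cube([26, 229, 878]);
  translate([26, 0, 0]) cube([685, 229, 19]);
  translate([26, 0, 251]) cube([685, 229, 19]);
  translate([26, 0, 502]) cube([685, 229, 19]);
  translate([26, 0, 753]) cube([685, 229, 19]);
}
translate([399, -551, 0]) {
  translate([0, 0, 388]) cube([257, 331, 32]);
  translate([24, 24, 0]) cylinder(h = 388, r = 24);
  translate([233, 24, 0]) cylinder(h = 388, r = 24);
  translate([24, 307, 0]) cylinder(h = 388, r = 24);
  translate([233, 307, 0]) cylinder(h = 388, r = 24);
}
translate([399, 1141, 0]) {
  translate([0, 0, 388]) cube([257, 331, 32]);
  translate([24, 24, 0]) cylinder(h = 388, r = 24);
  translate([233, 24, 0]) cylinder(h = 388, r = 24);
  translate([24, 307, 0]) cylinder(h = 388, r = 24);
  translate([233, 307, 0]) cylinder(h = 388, r = 24);
}
translate([-477, 295, 0]) {
  translate([0, 0, 388]) cube([257, 331, 32]);
  translate([24, 24, 0]) cylinder(h = 388, r = 24);
  translate([233, 24, 0]) cylinder(h = 388, r = 24);
  translate([24, 307, 0]) cylinder(h = 388, r = 24);
  translate([233, 307, 0]) cylinder(h = 388, r = 24);
}
translate([1275, 295, 0]) {
  translate([0, 0, 388]) cube([257, 331, 32]);
  translate([24, 24, 0]) cylinder(h = 388, r = 24);
  translate([233, 24, 0]) cylinder(h = 388, r = 24);
  translate([24, 307, 0]) cylinder(h = 388, r = 24);
  translate([233, 307, 0]) cylinder(h = 388, r = 24);
}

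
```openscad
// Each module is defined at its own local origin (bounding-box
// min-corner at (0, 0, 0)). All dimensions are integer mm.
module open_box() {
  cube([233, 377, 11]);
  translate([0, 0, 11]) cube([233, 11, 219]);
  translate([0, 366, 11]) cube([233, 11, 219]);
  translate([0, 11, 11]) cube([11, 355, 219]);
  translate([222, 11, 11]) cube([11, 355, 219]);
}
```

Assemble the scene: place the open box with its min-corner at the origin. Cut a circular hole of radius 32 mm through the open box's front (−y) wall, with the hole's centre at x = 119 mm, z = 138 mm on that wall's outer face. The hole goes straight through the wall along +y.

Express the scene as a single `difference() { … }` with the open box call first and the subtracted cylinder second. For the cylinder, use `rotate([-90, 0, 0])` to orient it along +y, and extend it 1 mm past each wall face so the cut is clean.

difference() {
  open_box();
  translate([119, -1, 138]) rotate([-90, 0, 0]) cylinder(h = 13, r = 32);
}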